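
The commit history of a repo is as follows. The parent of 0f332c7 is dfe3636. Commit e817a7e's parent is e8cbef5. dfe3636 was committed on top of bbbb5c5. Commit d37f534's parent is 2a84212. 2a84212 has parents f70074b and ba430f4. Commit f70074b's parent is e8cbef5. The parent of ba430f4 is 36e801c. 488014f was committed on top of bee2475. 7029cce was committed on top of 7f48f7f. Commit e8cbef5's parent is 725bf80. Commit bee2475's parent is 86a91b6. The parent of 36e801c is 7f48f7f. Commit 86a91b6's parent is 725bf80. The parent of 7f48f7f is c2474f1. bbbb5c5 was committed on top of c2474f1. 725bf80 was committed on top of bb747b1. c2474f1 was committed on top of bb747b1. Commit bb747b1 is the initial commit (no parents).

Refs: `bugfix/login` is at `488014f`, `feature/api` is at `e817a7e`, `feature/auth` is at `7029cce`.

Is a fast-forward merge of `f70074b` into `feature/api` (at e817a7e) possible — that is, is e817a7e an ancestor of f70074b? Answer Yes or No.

A fast-forward from e817a7e to f70074b is possible iff e817a7e is an ancestor of f70074b.
Ancestors of f70074b: {725bf80, bb747b1, e8cbef5, f70074b}.
e817a7e is not among them, so fast-forward is not possible.

No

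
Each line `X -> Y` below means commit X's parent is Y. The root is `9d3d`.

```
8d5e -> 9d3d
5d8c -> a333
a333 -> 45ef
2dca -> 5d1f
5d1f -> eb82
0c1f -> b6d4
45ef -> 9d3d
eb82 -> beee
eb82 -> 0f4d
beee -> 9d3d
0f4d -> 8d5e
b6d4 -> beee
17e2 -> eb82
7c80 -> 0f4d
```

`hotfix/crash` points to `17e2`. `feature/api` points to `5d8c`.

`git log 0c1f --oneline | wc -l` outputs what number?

Walking parent pointers from 0c1f: reachable set = {0c1f, 9d3d, b6d4, beee}.
That is 4 commits.

4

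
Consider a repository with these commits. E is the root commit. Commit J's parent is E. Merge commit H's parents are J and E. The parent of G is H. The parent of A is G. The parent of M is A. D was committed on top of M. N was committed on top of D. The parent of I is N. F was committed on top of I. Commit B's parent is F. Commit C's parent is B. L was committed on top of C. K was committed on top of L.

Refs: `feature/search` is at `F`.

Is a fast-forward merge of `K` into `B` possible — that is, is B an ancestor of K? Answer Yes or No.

Yes

A fast-forward from B to K is possible iff B is an ancestor of K.
Ancestors of K: {A, B, C, D, E, F, G, H, I, J, K, L, M, N}.
B is among them, so fast-forward is possible.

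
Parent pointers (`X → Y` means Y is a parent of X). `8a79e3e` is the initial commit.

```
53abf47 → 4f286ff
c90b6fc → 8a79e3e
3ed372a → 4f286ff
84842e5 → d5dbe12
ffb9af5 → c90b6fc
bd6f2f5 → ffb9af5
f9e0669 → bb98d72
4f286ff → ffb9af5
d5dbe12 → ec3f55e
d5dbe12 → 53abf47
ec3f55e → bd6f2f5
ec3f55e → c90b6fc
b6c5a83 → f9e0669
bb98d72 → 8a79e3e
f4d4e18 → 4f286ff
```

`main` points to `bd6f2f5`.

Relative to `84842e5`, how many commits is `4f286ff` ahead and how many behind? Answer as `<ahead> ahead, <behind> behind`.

Reachable from 4f286ff: {4f286ff, 8a79e3e, c90b6fc, ffb9af5}.
Reachable from 84842e5: {4f286ff, 53abf47, 84842e5, 8a79e3e, bd6f2f5, c90b6fc, d5dbe12, ec3f55e, ffb9af5}.
Only in 4f286ff's history (ahead): {} — 0.
Only in 84842e5's history (behind): {53abf47, 84842e5, bd6f2f5, d5dbe12, ec3f55e} — 5.

0 ahead, 5 behind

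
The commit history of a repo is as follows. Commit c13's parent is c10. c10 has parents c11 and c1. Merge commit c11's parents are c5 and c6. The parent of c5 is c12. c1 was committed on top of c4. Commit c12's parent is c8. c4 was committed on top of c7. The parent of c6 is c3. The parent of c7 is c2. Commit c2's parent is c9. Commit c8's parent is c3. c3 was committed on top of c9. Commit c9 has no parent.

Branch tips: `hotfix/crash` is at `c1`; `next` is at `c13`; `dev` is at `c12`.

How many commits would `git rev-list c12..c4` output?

3

Reachable from c4: {c2, c4, c7, c9}.
Reachable from c12: {c12, c3, c8, c9}.
In c4's history but not c12's: {c2, c4, c7} — 3 commits.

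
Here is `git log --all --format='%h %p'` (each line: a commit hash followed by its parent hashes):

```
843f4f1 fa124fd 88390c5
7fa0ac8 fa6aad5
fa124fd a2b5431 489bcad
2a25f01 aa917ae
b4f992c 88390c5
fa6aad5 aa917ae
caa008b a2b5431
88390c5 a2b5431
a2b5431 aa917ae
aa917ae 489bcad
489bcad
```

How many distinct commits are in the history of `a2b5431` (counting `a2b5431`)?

Walking parent pointers from a2b5431: reachable set = {489bcad, a2b5431, aa917ae}.
That is 3 commits.

3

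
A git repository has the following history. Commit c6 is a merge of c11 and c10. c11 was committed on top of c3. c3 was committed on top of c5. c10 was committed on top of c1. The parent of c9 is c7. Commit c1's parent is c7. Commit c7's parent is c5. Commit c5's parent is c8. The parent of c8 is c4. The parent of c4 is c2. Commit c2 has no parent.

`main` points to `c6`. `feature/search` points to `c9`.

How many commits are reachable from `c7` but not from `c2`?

4

Reachable from c7: {c2, c4, c5, c7, c8}.
Reachable from c2: {c2}.
In c7's history but not c2's: {c4, c5, c7, c8} — 4 commits.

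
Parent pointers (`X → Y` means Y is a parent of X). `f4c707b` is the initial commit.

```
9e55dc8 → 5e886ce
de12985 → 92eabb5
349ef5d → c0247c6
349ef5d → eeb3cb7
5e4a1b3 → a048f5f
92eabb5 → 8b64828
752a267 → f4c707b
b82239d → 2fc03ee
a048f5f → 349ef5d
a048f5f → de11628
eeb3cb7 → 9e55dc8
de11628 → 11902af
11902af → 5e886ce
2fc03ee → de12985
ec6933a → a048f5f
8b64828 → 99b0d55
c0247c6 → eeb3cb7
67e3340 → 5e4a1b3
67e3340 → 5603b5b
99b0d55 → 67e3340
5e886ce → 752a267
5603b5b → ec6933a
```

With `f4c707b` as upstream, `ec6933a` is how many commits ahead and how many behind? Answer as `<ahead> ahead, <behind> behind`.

10 ahead, 0 behind

Reachable from ec6933a: {11902af, 349ef5d, 5e886ce, 752a267, 9e55dc8, a048f5f, c0247c6, de11628, ec6933a, eeb3cb7, f4c707b}.
Reachable from f4c707b: {f4c707b}.
Only in ec6933a's history (ahead): {11902af, 349ef5d, 5e886ce, 752a267, 9e55dc8, a048f5f, c0247c6, de11628, ec6933a, eeb3cb7} — 10.
Only in f4c707b's history (behind): {} — 0.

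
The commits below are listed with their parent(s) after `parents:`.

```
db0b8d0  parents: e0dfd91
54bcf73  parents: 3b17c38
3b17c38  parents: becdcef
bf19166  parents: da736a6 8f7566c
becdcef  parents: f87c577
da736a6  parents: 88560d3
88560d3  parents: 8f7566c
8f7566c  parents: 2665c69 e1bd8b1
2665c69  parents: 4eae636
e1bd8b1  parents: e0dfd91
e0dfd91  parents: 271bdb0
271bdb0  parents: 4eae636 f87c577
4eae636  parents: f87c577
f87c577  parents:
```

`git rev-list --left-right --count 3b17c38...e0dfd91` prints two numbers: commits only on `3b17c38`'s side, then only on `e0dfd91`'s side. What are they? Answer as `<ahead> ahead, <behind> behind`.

2 ahead, 3 behind

Reachable from 3b17c38: {3b17c38, becdcef, f87c577}.
Reachable from e0dfd91: {271bdb0, 4eae636, e0dfd91, f87c577}.
Only in 3b17c38's history (ahead): {3b17c38, becdcef} — 2.
Only in e0dfd91's history (behind): {271bdb0, 4eae636, e0dfd91} — 3.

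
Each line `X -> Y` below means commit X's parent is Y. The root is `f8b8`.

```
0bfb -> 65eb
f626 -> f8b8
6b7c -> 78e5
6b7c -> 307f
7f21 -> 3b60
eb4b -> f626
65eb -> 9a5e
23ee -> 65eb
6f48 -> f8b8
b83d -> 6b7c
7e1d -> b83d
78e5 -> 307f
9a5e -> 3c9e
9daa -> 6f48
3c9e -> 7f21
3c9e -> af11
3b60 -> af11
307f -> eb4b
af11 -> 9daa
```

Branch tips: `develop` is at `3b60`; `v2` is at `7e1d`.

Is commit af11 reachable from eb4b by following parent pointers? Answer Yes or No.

Ancestors of eb4b: {eb4b, f626, f8b8}.
af11 is not in that set, so it is not an ancestor of eb4b.

No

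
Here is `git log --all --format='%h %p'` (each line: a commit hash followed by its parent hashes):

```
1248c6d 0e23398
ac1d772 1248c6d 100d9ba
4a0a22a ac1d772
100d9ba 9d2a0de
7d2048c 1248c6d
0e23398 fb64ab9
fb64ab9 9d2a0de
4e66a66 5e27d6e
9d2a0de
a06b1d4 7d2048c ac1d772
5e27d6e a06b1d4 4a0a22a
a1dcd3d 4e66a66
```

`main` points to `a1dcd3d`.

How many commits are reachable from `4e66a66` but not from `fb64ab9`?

Reachable from 4e66a66: {0e23398, 100d9ba, 1248c6d, 4a0a22a, 4e66a66, 5e27d6e, 7d2048c, 9d2a0de, a06b1d4, ac1d772, fb64ab9}.
Reachable from fb64ab9: {9d2a0de, fb64ab9}.
In 4e66a66's history but not fb64ab9's: {0e23398, 100d9ba, 1248c6d, 4a0a22a, 4e66a66, 5e27d6e, 7d2048c, a06b1d4, ac1d772} — 9 commits.

9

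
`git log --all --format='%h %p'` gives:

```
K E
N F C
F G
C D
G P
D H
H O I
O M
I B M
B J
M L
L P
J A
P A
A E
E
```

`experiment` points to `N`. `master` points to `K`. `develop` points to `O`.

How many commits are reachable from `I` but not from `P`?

5

Reachable from I: {A, B, E, I, J, L, M, P}.
Reachable from P: {A, E, P}.
In I's history but not P's: {B, I, J, L, M} — 5 commits.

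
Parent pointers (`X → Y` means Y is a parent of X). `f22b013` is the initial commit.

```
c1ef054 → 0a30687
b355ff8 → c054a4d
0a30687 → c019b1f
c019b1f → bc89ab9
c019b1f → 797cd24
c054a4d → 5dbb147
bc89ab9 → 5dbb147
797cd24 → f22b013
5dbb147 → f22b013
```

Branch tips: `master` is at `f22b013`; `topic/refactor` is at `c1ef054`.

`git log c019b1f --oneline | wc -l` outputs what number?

5

Walking parent pointers from c019b1f: reachable set = {5dbb147, 797cd24, bc89ab9, c019b1f, f22b013}.
That is 5 commits.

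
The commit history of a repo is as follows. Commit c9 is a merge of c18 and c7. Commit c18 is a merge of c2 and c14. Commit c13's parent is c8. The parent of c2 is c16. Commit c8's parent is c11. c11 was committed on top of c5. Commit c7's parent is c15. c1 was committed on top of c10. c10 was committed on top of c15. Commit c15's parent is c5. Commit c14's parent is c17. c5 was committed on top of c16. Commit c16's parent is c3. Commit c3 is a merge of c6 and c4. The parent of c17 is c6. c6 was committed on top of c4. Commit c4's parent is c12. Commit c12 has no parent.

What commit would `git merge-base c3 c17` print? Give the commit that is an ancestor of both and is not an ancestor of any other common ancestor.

c6

Ancestors of c3: {c12, c3, c4, c6}.
Ancestors of c17: {c12, c17, c4, c6}.
Common ancestors: {c12, c4, c6}.
Among these, c6 is not an ancestor of any other common ancestor — it is the merge base.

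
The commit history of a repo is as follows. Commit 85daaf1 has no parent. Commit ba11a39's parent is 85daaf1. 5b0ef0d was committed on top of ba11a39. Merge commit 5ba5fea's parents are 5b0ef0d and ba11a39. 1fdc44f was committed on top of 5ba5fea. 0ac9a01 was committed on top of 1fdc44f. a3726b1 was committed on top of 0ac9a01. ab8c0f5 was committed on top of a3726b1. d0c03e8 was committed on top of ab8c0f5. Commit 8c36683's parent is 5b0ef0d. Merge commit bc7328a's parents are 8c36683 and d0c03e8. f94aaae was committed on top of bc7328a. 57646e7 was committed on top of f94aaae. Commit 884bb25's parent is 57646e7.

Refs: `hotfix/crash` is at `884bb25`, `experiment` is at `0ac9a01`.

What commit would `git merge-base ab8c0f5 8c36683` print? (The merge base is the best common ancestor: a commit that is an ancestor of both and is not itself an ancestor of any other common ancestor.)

5b0ef0d

Ancestors of ab8c0f5: {0ac9a01, 1fdc44f, 5b0ef0d, 5ba5fea, 85daaf1, a3726b1, ab8c0f5, ba11a39}.
Ancestors of 8c36683: {5b0ef0d, 85daaf1, 8c36683, ba11a39}.
Common ancestors: {5b0ef0d, 85daaf1, ba11a39}.
Among these, 5b0ef0d is not an ancestor of any other common ancestor — it is the merge base.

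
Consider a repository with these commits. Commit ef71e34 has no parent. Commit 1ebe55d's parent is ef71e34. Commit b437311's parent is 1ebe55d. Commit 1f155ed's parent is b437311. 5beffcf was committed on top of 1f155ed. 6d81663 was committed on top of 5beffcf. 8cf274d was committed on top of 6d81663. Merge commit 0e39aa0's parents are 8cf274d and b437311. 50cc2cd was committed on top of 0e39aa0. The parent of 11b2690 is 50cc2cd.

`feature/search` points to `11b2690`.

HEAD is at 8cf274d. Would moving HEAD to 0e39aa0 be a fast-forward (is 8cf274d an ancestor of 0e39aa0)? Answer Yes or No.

Yes

A fast-forward from 8cf274d to 0e39aa0 is possible iff 8cf274d is an ancestor of 0e39aa0.
Ancestors of 0e39aa0: {0e39aa0, 1ebe55d, 1f155ed, 5beffcf, 6d81663, 8cf274d, b437311, ef71e34}.
8cf274d is among them, so fast-forward is possible.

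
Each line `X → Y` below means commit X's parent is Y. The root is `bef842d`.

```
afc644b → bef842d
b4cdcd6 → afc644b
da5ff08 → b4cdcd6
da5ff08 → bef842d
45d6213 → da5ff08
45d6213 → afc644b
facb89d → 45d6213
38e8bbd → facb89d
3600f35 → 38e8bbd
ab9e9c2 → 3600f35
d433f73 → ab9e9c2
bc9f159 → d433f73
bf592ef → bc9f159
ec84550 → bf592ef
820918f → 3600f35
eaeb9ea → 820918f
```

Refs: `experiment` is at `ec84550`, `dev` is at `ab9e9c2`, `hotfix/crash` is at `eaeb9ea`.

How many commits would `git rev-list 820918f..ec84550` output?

Reachable from ec84550: {3600f35, 38e8bbd, 45d6213, ab9e9c2, afc644b, b4cdcd6, bc9f159, bef842d, bf592ef, d433f73, da5ff08, ec84550, facb89d}.
Reachable from 820918f: {3600f35, 38e8bbd, 45d6213, 820918f, afc644b, b4cdcd6, bef842d, da5ff08, facb89d}.
In ec84550's history but not 820918f's: {ab9e9c2, bc9f159, bf592ef, d433f73, ec84550} — 5 commits.

5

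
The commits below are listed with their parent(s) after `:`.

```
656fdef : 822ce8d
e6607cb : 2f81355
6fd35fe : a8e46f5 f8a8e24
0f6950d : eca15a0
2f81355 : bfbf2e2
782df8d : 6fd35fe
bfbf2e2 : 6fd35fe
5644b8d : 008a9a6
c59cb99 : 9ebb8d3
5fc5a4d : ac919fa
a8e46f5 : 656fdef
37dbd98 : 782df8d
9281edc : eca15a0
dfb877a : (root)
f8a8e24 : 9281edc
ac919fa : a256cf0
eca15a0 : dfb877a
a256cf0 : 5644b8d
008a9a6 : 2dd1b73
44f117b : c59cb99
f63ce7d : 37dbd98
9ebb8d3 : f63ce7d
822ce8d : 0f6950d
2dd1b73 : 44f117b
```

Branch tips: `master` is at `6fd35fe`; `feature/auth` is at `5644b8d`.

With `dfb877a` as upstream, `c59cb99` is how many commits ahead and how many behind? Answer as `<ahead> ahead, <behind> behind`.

13 ahead, 0 behind

Reachable from c59cb99: {0f6950d, 37dbd98, 656fdef, 6fd35fe, 782df8d, 822ce8d, 9281edc, 9ebb8d3, a8e46f5, c59cb99, dfb877a, eca15a0, f63ce7d, f8a8e24}.
Reachable from dfb877a: {dfb877a}.
Only in c59cb99's history (ahead): {0f6950d, 37dbd98, 656fdef, 6fd35fe, 782df8d, 822ce8d, 9281edc, 9ebb8d3, a8e46f5, c59cb99, eca15a0, f63ce7d, f8a8e24} — 13.
Only in dfb877a's history (behind): {} — 0.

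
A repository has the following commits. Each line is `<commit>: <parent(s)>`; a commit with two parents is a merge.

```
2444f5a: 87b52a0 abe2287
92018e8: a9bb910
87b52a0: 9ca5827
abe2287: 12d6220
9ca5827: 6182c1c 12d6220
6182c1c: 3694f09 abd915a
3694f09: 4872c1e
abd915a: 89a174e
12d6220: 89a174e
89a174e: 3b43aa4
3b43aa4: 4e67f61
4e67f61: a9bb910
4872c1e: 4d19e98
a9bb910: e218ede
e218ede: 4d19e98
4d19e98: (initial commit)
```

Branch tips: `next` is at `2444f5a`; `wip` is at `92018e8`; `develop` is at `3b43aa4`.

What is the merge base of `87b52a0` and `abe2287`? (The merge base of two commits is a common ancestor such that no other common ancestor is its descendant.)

Ancestors of 87b52a0: {12d6220, 3694f09, 3b43aa4, 4872c1e, 4d19e98, 4e67f61, 6182c1c, 87b52a0, 89a174e, 9ca5827, a9bb910, abd915a, e218ede}.
Ancestors of abe2287: {12d6220, 3b43aa4, 4d19e98, 4e67f61, 89a174e, a9bb910, abe2287, e218ede}.
Common ancestors: {12d6220, 3b43aa4, 4d19e98, 4e67f61, 89a174e, a9bb910, e218ede}.
Among these, 12d6220 is not an ancestor of any other common ancestor — it is the merge base.

12d6220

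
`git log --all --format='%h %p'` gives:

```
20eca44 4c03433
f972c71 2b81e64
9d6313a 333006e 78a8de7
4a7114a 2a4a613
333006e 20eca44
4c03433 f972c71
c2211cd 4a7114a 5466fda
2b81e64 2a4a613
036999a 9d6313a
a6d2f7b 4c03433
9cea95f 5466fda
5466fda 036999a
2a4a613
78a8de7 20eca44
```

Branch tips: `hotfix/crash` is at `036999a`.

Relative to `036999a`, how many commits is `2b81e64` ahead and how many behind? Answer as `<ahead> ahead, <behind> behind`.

Reachable from 2b81e64: {2a4a613, 2b81e64}.
Reachable from 036999a: {036999a, 20eca44, 2a4a613, 2b81e64, 333006e, 4c03433, 78a8de7, 9d6313a, f972c71}.
Only in 2b81e64's history (ahead): {} — 0.
Only in 036999a's history (behind): {036999a, 20eca44, 333006e, 4c03433, 78a8de7, 9d6313a, f972c71} — 7.

0 ahead, 7 behind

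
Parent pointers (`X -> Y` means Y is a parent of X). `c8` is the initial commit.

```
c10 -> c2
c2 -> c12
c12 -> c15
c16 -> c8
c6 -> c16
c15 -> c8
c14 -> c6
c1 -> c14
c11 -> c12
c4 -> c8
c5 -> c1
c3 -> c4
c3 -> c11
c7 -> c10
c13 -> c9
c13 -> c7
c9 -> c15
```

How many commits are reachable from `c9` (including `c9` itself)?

3

Walking parent pointers from c9: reachable set = {c15, c8, c9}.
That is 3 commits.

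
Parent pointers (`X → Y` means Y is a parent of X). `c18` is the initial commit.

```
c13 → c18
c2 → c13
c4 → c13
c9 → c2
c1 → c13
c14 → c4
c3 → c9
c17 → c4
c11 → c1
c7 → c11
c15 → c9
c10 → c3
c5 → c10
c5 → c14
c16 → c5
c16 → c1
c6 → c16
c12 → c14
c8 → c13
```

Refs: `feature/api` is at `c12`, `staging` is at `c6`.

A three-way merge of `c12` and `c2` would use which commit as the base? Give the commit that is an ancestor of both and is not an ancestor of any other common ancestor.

c13

Ancestors of c12: {c12, c13, c14, c18, c4}.
Ancestors of c2: {c13, c18, c2}.
Common ancestors: {c13, c18}.
Among these, c13 is not an ancestor of any other common ancestor — it is the merge base.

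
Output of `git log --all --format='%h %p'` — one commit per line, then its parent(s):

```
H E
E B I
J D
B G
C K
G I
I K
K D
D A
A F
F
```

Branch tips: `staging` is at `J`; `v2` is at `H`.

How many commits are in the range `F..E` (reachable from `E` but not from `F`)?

7

Reachable from E: {A, B, D, E, F, G, I, K}.
Reachable from F: {F}.
In E's history but not F's: {A, B, D, E, G, I, K} — 7 commits.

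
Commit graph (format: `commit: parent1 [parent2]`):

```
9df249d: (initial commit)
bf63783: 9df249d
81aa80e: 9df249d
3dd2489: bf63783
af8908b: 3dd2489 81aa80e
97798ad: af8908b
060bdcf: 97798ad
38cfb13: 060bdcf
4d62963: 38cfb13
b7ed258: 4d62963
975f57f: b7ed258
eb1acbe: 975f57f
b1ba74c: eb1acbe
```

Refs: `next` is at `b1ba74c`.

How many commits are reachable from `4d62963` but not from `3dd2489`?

Reachable from 4d62963: {060bdcf, 38cfb13, 3dd2489, 4d62963, 81aa80e, 97798ad, 9df249d, af8908b, bf63783}.
Reachable from 3dd2489: {3dd2489, 9df249d, bf63783}.
In 4d62963's history but not 3dd2489's: {060bdcf, 38cfb13, 4d62963, 81aa80e, 97798ad, af8908b} — 6 commits.

6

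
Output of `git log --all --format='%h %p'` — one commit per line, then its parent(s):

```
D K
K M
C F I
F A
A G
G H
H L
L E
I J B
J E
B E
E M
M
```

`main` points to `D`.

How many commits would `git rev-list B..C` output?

8

Reachable from C: {A, B, C, E, F, G, H, I, J, L, M}.
Reachable from B: {B, E, M}.
In C's history but not B's: {A, C, F, G, H, I, J, L} — 8 commits.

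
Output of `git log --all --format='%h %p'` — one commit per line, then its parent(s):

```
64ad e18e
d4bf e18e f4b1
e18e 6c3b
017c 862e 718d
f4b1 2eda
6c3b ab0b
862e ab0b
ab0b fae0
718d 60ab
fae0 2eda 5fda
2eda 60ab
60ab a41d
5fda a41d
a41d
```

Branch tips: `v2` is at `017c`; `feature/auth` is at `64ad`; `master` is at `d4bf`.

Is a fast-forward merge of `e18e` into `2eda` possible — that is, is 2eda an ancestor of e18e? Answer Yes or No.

A fast-forward from 2eda to e18e is possible iff 2eda is an ancestor of e18e.
Ancestors of e18e: {2eda, 5fda, 60ab, 6c3b, a41d, ab0b, e18e, fae0}.
2eda is among them, so fast-forward is possible.

Yes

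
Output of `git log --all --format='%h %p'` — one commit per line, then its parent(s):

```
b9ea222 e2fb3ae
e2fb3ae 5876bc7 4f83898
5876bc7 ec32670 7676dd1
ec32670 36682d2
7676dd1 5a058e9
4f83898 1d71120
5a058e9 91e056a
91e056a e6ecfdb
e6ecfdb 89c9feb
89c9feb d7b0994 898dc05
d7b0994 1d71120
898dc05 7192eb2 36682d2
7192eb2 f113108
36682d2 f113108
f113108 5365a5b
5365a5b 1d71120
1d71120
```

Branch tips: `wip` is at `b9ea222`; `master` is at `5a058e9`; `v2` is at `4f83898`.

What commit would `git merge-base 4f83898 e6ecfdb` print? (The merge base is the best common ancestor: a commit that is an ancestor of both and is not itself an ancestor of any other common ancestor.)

Ancestors of 4f83898: {1d71120, 4f83898}.
Ancestors of e6ecfdb: {1d71120, 36682d2, 5365a5b, 7192eb2, 898dc05, 89c9feb, d7b0994, e6ecfdb, f113108}.
Common ancestors: {1d71120}.
The only common ancestor is 1d71120, so it is the merge base.

1d71120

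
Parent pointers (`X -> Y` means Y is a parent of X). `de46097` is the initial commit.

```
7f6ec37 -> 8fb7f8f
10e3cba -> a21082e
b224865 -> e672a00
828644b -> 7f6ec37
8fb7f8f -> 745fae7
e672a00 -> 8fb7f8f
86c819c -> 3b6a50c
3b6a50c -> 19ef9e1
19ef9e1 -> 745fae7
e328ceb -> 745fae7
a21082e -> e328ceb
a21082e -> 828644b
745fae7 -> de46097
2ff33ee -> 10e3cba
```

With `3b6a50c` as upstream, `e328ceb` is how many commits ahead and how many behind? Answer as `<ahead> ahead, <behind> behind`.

1 ahead, 2 behind

Reachable from e328ceb: {745fae7, de46097, e328ceb}.
Reachable from 3b6a50c: {19ef9e1, 3b6a50c, 745fae7, de46097}.
Only in e328ceb's history (ahead): {e328ceb} — 1.
Only in 3b6a50c's history (behind): {19ef9e1, 3b6a50c} — 2.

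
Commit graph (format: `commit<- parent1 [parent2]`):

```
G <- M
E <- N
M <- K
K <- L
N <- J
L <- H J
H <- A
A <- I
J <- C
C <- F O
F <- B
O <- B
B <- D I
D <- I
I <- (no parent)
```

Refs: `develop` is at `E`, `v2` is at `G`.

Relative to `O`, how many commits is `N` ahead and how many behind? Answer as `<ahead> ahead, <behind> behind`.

Reachable from N: {B, C, D, F, I, J, N, O}.
Reachable from O: {B, D, I, O}.
Only in N's history (ahead): {C, F, J, N} — 4.
Only in O's history (behind): {} — 0.

4 ahead, 0 behind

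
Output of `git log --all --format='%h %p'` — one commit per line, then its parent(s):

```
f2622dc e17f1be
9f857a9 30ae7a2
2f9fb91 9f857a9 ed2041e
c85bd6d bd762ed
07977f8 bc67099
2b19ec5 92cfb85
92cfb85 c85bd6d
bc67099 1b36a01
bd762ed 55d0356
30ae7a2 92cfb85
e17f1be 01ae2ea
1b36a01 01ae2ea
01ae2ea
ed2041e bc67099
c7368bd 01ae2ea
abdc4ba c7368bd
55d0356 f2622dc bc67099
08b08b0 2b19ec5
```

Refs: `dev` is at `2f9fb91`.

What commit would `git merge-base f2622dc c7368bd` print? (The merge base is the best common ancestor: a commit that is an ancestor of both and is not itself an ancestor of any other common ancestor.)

Ancestors of f2622dc: {01ae2ea, e17f1be, f2622dc}.
Ancestors of c7368bd: {01ae2ea, c7368bd}.
Common ancestors: {01ae2ea}.
The only common ancestor is 01ae2ea, so it is the merge base.

01ae2ea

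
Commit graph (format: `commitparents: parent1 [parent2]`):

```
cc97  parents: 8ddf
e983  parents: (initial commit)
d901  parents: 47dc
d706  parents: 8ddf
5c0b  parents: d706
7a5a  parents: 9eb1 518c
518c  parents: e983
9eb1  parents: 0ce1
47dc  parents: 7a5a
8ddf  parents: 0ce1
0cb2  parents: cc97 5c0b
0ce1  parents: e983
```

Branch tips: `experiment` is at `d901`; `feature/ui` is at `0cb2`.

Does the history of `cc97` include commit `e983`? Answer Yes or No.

Yes

Ancestors of cc97 (commits reachable by following parents): {0ce1, 8ddf, cc97, e983}.
e983 is in that set, so it is an ancestor of cc97.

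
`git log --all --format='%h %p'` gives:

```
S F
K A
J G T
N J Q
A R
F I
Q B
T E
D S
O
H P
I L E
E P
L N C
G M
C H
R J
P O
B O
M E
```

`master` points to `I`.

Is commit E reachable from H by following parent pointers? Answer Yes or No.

No

Ancestors of H: {H, O, P}.
E is not in that set, so it is not an ancestor of H.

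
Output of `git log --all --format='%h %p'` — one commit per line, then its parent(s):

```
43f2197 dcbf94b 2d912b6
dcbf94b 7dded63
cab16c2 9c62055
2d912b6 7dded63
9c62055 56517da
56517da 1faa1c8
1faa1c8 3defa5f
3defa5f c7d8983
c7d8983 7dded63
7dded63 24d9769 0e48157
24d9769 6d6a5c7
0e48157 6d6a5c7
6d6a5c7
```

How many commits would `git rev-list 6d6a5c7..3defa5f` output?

Reachable from 3defa5f: {0e48157, 24d9769, 3defa5f, 6d6a5c7, 7dded63, c7d8983}.
Reachable from 6d6a5c7: {6d6a5c7}.
In 3defa5f's history but not 6d6a5c7's: {0e48157, 24d9769, 3defa5f, 7dded63, c7d8983} — 5 commits.

5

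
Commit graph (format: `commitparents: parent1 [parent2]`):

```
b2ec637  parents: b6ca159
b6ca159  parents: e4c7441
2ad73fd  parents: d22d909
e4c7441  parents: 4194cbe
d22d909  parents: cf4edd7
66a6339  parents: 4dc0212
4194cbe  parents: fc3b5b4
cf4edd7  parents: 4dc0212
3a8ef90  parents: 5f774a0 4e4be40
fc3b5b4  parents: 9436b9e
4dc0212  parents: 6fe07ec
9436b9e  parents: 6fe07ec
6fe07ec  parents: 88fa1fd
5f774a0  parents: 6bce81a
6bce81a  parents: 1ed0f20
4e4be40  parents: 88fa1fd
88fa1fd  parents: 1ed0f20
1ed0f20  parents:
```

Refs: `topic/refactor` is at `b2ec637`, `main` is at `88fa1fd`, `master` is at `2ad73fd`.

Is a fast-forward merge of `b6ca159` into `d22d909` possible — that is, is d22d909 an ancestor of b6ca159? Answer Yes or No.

No

A fast-forward from d22d909 to b6ca159 is possible iff d22d909 is an ancestor of b6ca159.
Ancestors of b6ca159: {1ed0f20, 4194cbe, 6fe07ec, 88fa1fd, 9436b9e, b6ca159, e4c7441, fc3b5b4}.
d22d909 is not among them, so fast-forward is not possible.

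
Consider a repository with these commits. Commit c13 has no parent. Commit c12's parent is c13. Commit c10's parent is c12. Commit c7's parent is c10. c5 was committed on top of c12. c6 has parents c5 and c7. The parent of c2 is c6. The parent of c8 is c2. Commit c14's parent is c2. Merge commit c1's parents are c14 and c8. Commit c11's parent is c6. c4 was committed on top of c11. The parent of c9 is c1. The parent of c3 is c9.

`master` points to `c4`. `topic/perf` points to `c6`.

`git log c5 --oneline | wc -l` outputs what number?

Walking parent pointers from c5: reachable set = {c12, c13, c5}.
That is 3 commits.

3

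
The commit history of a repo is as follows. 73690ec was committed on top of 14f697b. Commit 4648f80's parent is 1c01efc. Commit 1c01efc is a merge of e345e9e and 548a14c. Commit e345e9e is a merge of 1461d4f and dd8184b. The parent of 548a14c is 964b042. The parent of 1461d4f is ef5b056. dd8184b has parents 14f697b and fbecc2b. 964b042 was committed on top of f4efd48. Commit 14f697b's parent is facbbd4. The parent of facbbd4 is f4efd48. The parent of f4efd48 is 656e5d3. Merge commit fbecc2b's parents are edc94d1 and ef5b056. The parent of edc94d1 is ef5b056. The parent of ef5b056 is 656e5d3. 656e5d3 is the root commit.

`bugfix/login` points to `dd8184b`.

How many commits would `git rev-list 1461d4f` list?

Walking parent pointers from 1461d4f: reachable set = {1461d4f, 656e5d3, ef5b056}.
That is 3 commits.

3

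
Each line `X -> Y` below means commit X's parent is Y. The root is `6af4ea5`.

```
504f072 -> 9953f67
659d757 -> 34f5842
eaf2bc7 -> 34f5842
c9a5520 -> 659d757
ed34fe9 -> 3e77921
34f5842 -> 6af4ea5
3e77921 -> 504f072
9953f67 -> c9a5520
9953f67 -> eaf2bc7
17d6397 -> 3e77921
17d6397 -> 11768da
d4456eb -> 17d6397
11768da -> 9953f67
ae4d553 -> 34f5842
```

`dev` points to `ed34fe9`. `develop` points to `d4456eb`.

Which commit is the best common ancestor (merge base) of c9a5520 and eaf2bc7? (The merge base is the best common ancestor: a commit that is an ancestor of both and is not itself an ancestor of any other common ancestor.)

34f5842

Ancestors of c9a5520: {34f5842, 659d757, 6af4ea5, c9a5520}.
Ancestors of eaf2bc7: {34f5842, 6af4ea5, eaf2bc7}.
Common ancestors: {34f5842, 6af4ea5}.
Among these, 34f5842 is not an ancestor of any other common ancestor — it is the merge base.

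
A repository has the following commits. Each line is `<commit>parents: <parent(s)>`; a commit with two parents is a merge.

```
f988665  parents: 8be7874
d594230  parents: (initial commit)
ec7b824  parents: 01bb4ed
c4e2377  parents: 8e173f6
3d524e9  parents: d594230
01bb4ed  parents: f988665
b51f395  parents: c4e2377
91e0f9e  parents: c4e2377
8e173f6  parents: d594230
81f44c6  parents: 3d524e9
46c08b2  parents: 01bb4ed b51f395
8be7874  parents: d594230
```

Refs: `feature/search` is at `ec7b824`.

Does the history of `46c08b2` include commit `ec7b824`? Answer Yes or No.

Ancestors of 46c08b2: {01bb4ed, 46c08b2, 8be7874, 8e173f6, b51f395, c4e2377, d594230, f988665}.
ec7b824 is not in that set, so it is not an ancestor of 46c08b2.

No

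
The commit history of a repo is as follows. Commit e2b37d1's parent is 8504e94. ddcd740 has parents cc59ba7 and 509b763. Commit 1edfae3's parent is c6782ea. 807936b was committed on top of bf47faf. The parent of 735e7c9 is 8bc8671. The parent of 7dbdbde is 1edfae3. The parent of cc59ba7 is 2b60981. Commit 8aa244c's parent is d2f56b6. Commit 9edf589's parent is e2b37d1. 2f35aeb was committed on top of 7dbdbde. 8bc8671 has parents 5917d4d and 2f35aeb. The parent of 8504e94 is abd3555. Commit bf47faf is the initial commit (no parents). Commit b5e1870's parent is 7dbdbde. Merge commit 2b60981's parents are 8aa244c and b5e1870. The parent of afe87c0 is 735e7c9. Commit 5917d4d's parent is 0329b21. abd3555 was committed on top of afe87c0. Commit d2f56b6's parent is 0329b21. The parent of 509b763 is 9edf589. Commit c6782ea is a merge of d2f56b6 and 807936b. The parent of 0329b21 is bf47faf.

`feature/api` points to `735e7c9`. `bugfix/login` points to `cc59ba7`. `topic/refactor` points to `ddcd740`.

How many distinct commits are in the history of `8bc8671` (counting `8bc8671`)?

Walking parent pointers from 8bc8671: reachable set = {0329b21, 1edfae3, 2f35aeb, 5917d4d, 7dbdbde, 807936b, 8bc8671, bf47faf, c6782ea, d2f56b6}.
That is 10 commits.

10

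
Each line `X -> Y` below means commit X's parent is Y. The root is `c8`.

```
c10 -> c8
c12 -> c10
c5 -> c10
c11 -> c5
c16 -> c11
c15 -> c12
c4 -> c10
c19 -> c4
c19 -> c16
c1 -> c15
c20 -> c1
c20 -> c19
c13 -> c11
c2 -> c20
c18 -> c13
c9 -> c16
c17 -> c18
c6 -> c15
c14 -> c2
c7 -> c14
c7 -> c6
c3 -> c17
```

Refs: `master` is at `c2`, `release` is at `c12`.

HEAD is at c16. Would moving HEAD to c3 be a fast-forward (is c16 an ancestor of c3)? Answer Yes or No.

A fast-forward from c16 to c3 is possible iff c16 is an ancestor of c3.
Ancestors of c3: {c10, c11, c13, c17, c18, c3, c5, c8}.
c16 is not among them, so fast-forward is not possible.

No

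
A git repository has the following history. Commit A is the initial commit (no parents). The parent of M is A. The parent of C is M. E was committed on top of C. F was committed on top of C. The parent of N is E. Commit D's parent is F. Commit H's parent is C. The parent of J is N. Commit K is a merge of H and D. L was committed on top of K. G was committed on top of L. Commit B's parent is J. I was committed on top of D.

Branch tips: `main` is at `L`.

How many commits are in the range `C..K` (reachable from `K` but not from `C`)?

4

Reachable from K: {A, C, D, F, H, K, M}.
Reachable from C: {A, C, M}.
In K's history but not C's: {D, F, H, K} — 4 commits.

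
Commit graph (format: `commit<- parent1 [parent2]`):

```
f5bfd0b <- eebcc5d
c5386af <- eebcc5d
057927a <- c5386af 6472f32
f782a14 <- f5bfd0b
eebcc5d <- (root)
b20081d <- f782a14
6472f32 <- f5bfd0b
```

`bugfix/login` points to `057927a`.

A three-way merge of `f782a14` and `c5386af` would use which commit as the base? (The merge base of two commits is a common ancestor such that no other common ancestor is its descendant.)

eebcc5d

Ancestors of f782a14: {eebcc5d, f5bfd0b, f782a14}.
Ancestors of c5386af: {c5386af, eebcc5d}.
Common ancestors: {eebcc5d}.
The only common ancestor is eebcc5d, so it is the merge base.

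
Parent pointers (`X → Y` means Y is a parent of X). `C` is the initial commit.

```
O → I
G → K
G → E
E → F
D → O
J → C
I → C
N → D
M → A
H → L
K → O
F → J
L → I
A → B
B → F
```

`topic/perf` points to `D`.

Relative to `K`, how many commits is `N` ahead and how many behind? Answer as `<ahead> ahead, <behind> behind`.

Reachable from N: {C, D, I, N, O}.
Reachable from K: {C, I, K, O}.
Only in N's history (ahead): {D, N} — 2.
Only in K's history (behind): {K} — 1.

2 ahead, 1 behind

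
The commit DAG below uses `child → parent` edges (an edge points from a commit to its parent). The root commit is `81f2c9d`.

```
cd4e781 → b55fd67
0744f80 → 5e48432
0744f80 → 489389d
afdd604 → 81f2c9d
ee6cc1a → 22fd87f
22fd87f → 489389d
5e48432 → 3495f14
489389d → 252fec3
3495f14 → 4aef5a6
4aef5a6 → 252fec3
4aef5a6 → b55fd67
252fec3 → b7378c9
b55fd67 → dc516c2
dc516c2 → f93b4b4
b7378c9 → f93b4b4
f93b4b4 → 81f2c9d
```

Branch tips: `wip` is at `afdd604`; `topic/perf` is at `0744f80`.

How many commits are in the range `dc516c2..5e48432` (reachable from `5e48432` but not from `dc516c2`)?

6

Reachable from 5e48432: {252fec3, 3495f14, 4aef5a6, 5e48432, 81f2c9d, b55fd67, b7378c9, dc516c2, f93b4b4}.
Reachable from dc516c2: {81f2c9d, dc516c2, f93b4b4}.
In 5e48432's history but not dc516c2's: {252fec3, 3495f14, 4aef5a6, 5e48432, b55fd67, b7378c9} — 6 commits.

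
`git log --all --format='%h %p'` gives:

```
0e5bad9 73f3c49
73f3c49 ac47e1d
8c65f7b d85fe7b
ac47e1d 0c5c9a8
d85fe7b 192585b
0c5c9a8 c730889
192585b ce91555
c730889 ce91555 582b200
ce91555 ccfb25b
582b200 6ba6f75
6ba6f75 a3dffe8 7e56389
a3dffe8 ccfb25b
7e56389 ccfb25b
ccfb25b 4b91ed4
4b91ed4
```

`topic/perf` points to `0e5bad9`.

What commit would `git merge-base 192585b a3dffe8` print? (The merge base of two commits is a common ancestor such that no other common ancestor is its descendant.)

ccfb25b

Ancestors of 192585b: {192585b, 4b91ed4, ccfb25b, ce91555}.
Ancestors of a3dffe8: {4b91ed4, a3dffe8, ccfb25b}.
Common ancestors: {4b91ed4, ccfb25b}.
Among these, ccfb25b is not an ancestor of any other common ancestor — it is the merge base.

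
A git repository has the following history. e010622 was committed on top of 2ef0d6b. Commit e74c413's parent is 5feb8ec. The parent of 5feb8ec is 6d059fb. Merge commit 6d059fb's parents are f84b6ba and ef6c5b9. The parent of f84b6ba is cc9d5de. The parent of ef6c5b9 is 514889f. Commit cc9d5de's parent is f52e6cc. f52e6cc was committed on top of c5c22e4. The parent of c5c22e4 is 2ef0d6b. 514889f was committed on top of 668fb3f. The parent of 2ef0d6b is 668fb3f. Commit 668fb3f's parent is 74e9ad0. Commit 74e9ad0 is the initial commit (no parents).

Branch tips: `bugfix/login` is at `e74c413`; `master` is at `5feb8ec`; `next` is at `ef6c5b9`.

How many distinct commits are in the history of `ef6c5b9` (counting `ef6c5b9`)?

Walking parent pointers from ef6c5b9: reachable set = {514889f, 668fb3f, 74e9ad0, ef6c5b9}.
That is 4 commits.

4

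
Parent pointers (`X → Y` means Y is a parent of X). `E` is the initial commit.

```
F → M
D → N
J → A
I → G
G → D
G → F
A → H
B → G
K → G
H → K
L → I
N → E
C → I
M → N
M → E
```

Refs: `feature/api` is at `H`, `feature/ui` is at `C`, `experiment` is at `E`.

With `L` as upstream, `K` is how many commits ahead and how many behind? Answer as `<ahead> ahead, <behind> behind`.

Reachable from K: {D, E, F, G, K, M, N}.
Reachable from L: {D, E, F, G, I, L, M, N}.
Only in K's history (ahead): {K} — 1.
Only in L's history (behind): {I, L} — 2.

1 ahead, 2 behind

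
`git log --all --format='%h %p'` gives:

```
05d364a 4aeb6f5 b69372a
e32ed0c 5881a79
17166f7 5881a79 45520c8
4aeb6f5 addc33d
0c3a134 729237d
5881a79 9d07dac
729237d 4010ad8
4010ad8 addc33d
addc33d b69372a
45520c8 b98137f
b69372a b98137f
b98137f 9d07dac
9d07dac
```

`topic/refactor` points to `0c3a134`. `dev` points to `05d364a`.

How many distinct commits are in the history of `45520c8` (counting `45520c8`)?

Walking parent pointers from 45520c8: reachable set = {45520c8, 9d07dac, b98137f}.
That is 3 commits.

3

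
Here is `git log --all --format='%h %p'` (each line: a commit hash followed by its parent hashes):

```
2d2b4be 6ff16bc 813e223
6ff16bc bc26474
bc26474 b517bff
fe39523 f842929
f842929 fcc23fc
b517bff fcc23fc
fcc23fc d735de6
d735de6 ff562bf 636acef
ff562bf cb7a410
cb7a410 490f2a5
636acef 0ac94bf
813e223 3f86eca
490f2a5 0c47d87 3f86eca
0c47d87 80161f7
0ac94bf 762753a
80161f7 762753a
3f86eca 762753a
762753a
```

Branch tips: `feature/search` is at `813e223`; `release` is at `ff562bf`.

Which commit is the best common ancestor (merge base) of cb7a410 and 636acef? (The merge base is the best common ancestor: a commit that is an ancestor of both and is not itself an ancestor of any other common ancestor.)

Ancestors of cb7a410: {0c47d87, 3f86eca, 490f2a5, 762753a, 80161f7, cb7a410}.
Ancestors of 636acef: {0ac94bf, 636acef, 762753a}.
Common ancestors: {762753a}.
The only common ancestor is 762753a, so it is the merge base.

762753a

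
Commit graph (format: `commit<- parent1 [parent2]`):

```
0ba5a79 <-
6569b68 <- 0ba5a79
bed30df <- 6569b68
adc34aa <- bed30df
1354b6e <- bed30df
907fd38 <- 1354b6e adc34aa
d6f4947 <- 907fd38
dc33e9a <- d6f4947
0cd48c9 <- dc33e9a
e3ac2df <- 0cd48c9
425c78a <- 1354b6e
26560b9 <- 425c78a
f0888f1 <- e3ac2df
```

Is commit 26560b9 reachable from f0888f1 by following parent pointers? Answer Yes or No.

No

Ancestors of f0888f1: {0ba5a79, 0cd48c9, 1354b6e, 6569b68, 907fd38, adc34aa, bed30df, d6f4947, dc33e9a, e3ac2df, f0888f1}.
26560b9 is not in that set, so it is not an ancestor of f0888f1.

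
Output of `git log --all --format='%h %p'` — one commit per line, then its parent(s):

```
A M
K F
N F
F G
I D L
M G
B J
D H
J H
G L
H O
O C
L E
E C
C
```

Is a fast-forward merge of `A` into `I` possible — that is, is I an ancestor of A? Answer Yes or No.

A fast-forward from I to A is possible iff I is an ancestor of A.
Ancestors of A: {A, C, E, G, L, M}.
I is not among them, so fast-forward is not possible.

No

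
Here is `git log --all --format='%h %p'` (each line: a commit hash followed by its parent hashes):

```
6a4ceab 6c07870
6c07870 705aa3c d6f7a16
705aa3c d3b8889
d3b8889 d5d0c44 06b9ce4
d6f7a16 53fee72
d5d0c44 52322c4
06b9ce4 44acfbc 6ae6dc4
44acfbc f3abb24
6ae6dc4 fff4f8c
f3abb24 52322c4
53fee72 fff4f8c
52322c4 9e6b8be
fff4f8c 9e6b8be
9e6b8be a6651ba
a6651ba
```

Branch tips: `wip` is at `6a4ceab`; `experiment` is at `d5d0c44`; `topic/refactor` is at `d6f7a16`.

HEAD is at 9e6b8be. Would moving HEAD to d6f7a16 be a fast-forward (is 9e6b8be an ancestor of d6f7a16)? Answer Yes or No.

A fast-forward from 9e6b8be to d6f7a16 is possible iff 9e6b8be is an ancestor of d6f7a16.
Ancestors of d6f7a16: {53fee72, 9e6b8be, a6651ba, d6f7a16, fff4f8c}.
9e6b8be is among them, so fast-forward is possible.

Yes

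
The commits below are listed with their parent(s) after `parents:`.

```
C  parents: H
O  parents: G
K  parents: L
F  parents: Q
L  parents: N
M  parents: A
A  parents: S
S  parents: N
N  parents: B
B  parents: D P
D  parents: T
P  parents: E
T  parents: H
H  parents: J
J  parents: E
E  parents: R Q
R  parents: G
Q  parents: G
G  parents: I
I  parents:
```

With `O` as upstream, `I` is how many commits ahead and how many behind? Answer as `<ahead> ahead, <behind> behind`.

Reachable from I: {I}.
Reachable from O: {G, I, O}.
Only in I's history (ahead): {} — 0.
Only in O's history (behind): {G, O} — 2.

0 ahead, 2 behind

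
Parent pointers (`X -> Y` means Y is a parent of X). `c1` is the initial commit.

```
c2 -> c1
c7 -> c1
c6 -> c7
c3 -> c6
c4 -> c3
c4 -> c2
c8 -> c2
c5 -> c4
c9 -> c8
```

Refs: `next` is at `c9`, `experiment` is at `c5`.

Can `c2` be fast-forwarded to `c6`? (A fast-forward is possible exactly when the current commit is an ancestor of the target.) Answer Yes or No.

A fast-forward from c2 to c6 is possible iff c2 is an ancestor of c6.
Ancestors of c6: {c1, c6, c7}.
c2 is not among them, so fast-forward is not possible.

No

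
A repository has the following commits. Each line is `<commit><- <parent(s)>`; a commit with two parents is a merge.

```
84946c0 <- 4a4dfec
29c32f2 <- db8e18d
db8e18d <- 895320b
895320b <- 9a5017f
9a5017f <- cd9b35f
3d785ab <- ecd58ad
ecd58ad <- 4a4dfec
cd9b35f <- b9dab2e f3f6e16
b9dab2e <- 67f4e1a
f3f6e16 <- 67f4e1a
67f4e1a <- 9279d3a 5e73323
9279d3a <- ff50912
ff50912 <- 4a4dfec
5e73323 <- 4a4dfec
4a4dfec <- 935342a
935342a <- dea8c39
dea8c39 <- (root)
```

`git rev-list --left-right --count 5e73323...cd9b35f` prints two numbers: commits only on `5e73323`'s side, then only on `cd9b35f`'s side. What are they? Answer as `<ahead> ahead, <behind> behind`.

0 ahead, 6 behind

Reachable from 5e73323: {4a4dfec, 5e73323, 935342a, dea8c39}.
Reachable from cd9b35f: {4a4dfec, 5e73323, 67f4e1a, 9279d3a, 935342a, b9dab2e, cd9b35f, dea8c39, f3f6e16, ff50912}.
Only in 5e73323's history (ahead): {} — 0.
Only in cd9b35f's history (behind): {67f4e1a, 9279d3a, b9dab2e, cd9b35f, f3f6e16, ff50912} — 6.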